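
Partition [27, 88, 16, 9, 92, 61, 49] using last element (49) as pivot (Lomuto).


Pivot: 49
  27 <= 49: advance i (no swap)
  16 <= 49: swap -> [27, 16, 88, 9, 92, 61, 49]
  9 <= 49: swap -> [27, 16, 9, 88, 92, 61, 49]
Place pivot at 3: [27, 16, 9, 49, 92, 61, 88]

Partitioned: [27, 16, 9, 49, 92, 61, 88]


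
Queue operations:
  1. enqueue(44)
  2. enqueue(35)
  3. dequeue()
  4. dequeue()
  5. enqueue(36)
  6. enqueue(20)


enqueue(44) -> [44]
enqueue(35) -> [44, 35]
dequeue()->44, [35]
dequeue()->35, []
enqueue(36) -> [36]
enqueue(20) -> [36, 20]

Final queue: [36, 20]


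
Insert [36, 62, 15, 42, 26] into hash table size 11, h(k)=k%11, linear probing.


Insert 36: h=3 -> slot 3
Insert 62: h=7 -> slot 7
Insert 15: h=4 -> slot 4
Insert 42: h=9 -> slot 9
Insert 26: h=4, 1 probes -> slot 5

Table: [None, None, None, 36, 15, 26, None, 62, None, 42, None]


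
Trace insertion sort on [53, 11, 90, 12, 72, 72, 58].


Initial: [53, 11, 90, 12, 72, 72, 58]
Insert 11: [11, 53, 90, 12, 72, 72, 58]
Insert 90: [11, 53, 90, 12, 72, 72, 58]
Insert 12: [11, 12, 53, 90, 72, 72, 58]
Insert 72: [11, 12, 53, 72, 90, 72, 58]
Insert 72: [11, 12, 53, 72, 72, 90, 58]
Insert 58: [11, 12, 53, 58, 72, 72, 90]

Sorted: [11, 12, 53, 58, 72, 72, 90]


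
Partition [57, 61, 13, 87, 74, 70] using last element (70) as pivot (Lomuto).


Pivot: 70
  57 <= 70: advance i (no swap)
  61 <= 70: advance i (no swap)
  13 <= 70: advance i (no swap)
Place pivot at 3: [57, 61, 13, 70, 74, 87]

Partitioned: [57, 61, 13, 70, 74, 87]


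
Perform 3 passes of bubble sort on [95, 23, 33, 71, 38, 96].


Initial: [95, 23, 33, 71, 38, 96]
Pass 1: [23, 33, 71, 38, 95, 96] (4 swaps)
Pass 2: [23, 33, 38, 71, 95, 96] (1 swaps)
Pass 3: [23, 33, 38, 71, 95, 96] (0 swaps)

After 3 passes: [23, 33, 38, 71, 95, 96]


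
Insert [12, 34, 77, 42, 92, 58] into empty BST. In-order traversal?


Insert 12: root
Insert 34: R from 12
Insert 77: R from 12 -> R from 34
Insert 42: R from 12 -> R from 34 -> L from 77
Insert 92: R from 12 -> R from 34 -> R from 77
Insert 58: R from 12 -> R from 34 -> L from 77 -> R from 42

In-order: [12, 34, 42, 58, 77, 92]


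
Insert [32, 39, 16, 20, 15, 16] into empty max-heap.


Insert 32: [32]
Insert 39: [39, 32]
Insert 16: [39, 32, 16]
Insert 20: [39, 32, 16, 20]
Insert 15: [39, 32, 16, 20, 15]
Insert 16: [39, 32, 16, 20, 15, 16]

Final heap: [39, 32, 16, 20, 15, 16]


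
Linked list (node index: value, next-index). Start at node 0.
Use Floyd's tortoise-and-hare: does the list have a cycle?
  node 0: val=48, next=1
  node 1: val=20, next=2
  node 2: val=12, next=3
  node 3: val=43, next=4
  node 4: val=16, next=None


Floyd's tortoise (slow, +1) and hare (fast, +2):
  init: slow=0, fast=0
  step 1: slow=1, fast=2
  step 2: slow=2, fast=4
  step 3: fast -> None, no cycle

Cycle: no


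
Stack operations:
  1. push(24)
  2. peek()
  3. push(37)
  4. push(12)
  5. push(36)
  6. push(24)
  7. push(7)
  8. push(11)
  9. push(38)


push(24) -> [24]
peek()->24
push(37) -> [24, 37]
push(12) -> [24, 37, 12]
push(36) -> [24, 37, 12, 36]
push(24) -> [24, 37, 12, 36, 24]
push(7) -> [24, 37, 12, 36, 24, 7]
push(11) -> [24, 37, 12, 36, 24, 7, 11]
push(38) -> [24, 37, 12, 36, 24, 7, 11, 38]

Final stack: [24, 37, 12, 36, 24, 7, 11, 38]


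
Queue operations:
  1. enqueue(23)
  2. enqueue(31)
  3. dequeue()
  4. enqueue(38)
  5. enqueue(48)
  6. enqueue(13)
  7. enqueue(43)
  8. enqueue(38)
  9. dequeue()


enqueue(23) -> [23]
enqueue(31) -> [23, 31]
dequeue()->23, [31]
enqueue(38) -> [31, 38]
enqueue(48) -> [31, 38, 48]
enqueue(13) -> [31, 38, 48, 13]
enqueue(43) -> [31, 38, 48, 13, 43]
enqueue(38) -> [31, 38, 48, 13, 43, 38]
dequeue()->31, [38, 48, 13, 43, 38]

Final queue: [38, 48, 13, 43, 38]


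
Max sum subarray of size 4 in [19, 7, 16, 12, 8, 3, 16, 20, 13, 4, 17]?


[0:4]: 54
[1:5]: 43
[2:6]: 39
[3:7]: 39
[4:8]: 47
[5:9]: 52
[6:10]: 53
[7:11]: 54

Max: 54 at [0:4]


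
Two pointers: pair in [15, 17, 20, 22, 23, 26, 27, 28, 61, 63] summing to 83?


lo=0(15)+hi=9(63)=78
lo=1(17)+hi=9(63)=80
lo=2(20)+hi=9(63)=83

Yes: 20+63=83


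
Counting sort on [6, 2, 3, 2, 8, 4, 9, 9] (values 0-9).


Input: [6, 2, 3, 2, 8, 4, 9, 9]
Counts: [0, 0, 2, 1, 1, 0, 1, 0, 1, 2]

Sorted: [2, 2, 3, 4, 6, 8, 9, 9]


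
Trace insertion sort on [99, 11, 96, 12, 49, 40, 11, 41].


Initial: [99, 11, 96, 12, 49, 40, 11, 41]
Insert 11: [11, 99, 96, 12, 49, 40, 11, 41]
Insert 96: [11, 96, 99, 12, 49, 40, 11, 41]
Insert 12: [11, 12, 96, 99, 49, 40, 11, 41]
Insert 49: [11, 12, 49, 96, 99, 40, 11, 41]
Insert 40: [11, 12, 40, 49, 96, 99, 11, 41]
Insert 11: [11, 11, 12, 40, 49, 96, 99, 41]
Insert 41: [11, 11, 12, 40, 41, 49, 96, 99]

Sorted: [11, 11, 12, 40, 41, 49, 96, 99]


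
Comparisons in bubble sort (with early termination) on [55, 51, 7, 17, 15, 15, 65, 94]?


Algorithm: bubble sort (with early termination)
Input: [55, 51, 7, 17, 15, 15, 65, 94]
Sorted: [7, 15, 15, 17, 51, 55, 65, 94]

22


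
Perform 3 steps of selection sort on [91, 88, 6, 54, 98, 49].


Initial: [91, 88, 6, 54, 98, 49]
Step 1: min=6 at 2
  Swap: [6, 88, 91, 54, 98, 49]
Step 2: min=49 at 5
  Swap: [6, 49, 91, 54, 98, 88]
Step 3: min=54 at 3
  Swap: [6, 49, 54, 91, 98, 88]

After 3 steps: [6, 49, 54, 91, 98, 88]


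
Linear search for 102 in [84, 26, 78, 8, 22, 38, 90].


i=0: 84!=102
i=1: 26!=102
i=2: 78!=102
i=3: 8!=102
i=4: 22!=102
i=5: 38!=102
i=6: 90!=102

Not found, 7 comps


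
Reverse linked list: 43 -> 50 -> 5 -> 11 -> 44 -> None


Step 1: curr=43, set curr.next=prev(None) | reversed so far: 43
Step 2: curr=50, set curr.next=prev(43) | reversed so far: 50 -> 43
Step 3: curr=5, set curr.next=prev(50) | reversed so far: 5 -> 50 -> 43
Step 4: curr=11, set curr.next=prev(5) | reversed so far: 11 -> 5 -> 50 -> 43
Step 5: curr=44, set curr.next=prev(11) | reversed so far: 44 -> 11 -> 5 -> 50 -> 43

44 -> 11 -> 5 -> 50 -> 43 -> None


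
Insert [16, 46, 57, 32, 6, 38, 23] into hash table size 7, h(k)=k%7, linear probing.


Insert 16: h=2 -> slot 2
Insert 46: h=4 -> slot 4
Insert 57: h=1 -> slot 1
Insert 32: h=4, 1 probes -> slot 5
Insert 6: h=6 -> slot 6
Insert 38: h=3 -> slot 3
Insert 23: h=2, 5 probes -> slot 0

Table: [23, 57, 16, 38, 46, 32, 6]


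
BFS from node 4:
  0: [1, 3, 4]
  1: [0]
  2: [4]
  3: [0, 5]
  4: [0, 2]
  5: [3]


Visit 4, enqueue [0, 2]
Visit 0, enqueue [1, 3]
Visit 2, enqueue []
Visit 1, enqueue []
Visit 3, enqueue [5]
Visit 5, enqueue []

BFS order: [4, 0, 2, 1, 3, 5]


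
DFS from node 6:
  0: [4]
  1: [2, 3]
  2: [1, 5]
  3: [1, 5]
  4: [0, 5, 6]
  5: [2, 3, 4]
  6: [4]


Visit 6, push [4]
Visit 4, push [5, 0]
Visit 0, push []
Visit 5, push [3, 2]
Visit 2, push [1]
Visit 1, push [3]
Visit 3, push []

DFS order: [6, 4, 0, 5, 2, 1, 3]


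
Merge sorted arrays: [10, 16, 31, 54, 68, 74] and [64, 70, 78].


Take 10 from A
Take 16 from A
Take 31 from A
Take 54 from A
Take 64 from B
Take 68 from A
Take 70 from B
Take 74 from A

Merged: [10, 16, 31, 54, 64, 68, 70, 74, 78]


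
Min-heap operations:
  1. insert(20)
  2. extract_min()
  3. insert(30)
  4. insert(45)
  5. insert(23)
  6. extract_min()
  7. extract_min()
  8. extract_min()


insert(20) -> [20]
extract_min()->20, []
insert(30) -> [30]
insert(45) -> [30, 45]
insert(23) -> [23, 45, 30]
extract_min()->23, [30, 45]
extract_min()->30, [45]
extract_min()->45, []

Final heap: []


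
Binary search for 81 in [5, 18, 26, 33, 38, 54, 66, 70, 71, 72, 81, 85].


Step 1: lo=0, hi=11, mid=5, val=54
Step 2: lo=6, hi=11, mid=8, val=71
Step 3: lo=9, hi=11, mid=10, val=81

Found at index 10


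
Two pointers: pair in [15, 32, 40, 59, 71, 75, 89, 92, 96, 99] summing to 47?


lo=0(15)+hi=9(99)=114
lo=0(15)+hi=8(96)=111
lo=0(15)+hi=7(92)=107
lo=0(15)+hi=6(89)=104
lo=0(15)+hi=5(75)=90
lo=0(15)+hi=4(71)=86
lo=0(15)+hi=3(59)=74
lo=0(15)+hi=2(40)=55
lo=0(15)+hi=1(32)=47

Yes: 15+32=47


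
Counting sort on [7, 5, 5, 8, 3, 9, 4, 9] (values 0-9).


Input: [7, 5, 5, 8, 3, 9, 4, 9]
Counts: [0, 0, 0, 1, 1, 2, 0, 1, 1, 2]

Sorted: [3, 4, 5, 5, 7, 8, 9, 9]


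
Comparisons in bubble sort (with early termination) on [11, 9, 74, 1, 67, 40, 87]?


Algorithm: bubble sort (with early termination)
Input: [11, 9, 74, 1, 67, 40, 87]
Sorted: [1, 9, 11, 40, 67, 74, 87]

18


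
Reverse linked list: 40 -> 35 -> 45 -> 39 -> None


Step 1: curr=40, set curr.next=prev(None) | reversed so far: 40
Step 2: curr=35, set curr.next=prev(40) | reversed so far: 35 -> 40
Step 3: curr=45, set curr.next=prev(35) | reversed so far: 45 -> 35 -> 40
Step 4: curr=39, set curr.next=prev(45) | reversed so far: 39 -> 45 -> 35 -> 40

39 -> 45 -> 35 -> 40 -> None


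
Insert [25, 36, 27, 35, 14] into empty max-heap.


Insert 25: [25]
Insert 36: [36, 25]
Insert 27: [36, 25, 27]
Insert 35: [36, 35, 27, 25]
Insert 14: [36, 35, 27, 25, 14]

Final heap: [36, 35, 27, 25, 14]


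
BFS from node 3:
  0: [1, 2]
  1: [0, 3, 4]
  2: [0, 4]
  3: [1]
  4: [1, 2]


Visit 3, enqueue [1]
Visit 1, enqueue [0, 4]
Visit 0, enqueue [2]
Visit 4, enqueue []
Visit 2, enqueue []

BFS order: [3, 1, 0, 4, 2]


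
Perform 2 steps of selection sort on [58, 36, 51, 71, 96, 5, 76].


Initial: [58, 36, 51, 71, 96, 5, 76]
Step 1: min=5 at 5
  Swap: [5, 36, 51, 71, 96, 58, 76]
Step 2: min=36 at 1
  Swap: [5, 36, 51, 71, 96, 58, 76]

After 2 steps: [5, 36, 51, 71, 96, 58, 76]


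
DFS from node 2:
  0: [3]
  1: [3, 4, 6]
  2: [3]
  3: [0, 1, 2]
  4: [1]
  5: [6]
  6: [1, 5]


Visit 2, push [3]
Visit 3, push [1, 0]
Visit 0, push []
Visit 1, push [6, 4]
Visit 4, push []
Visit 6, push [5]
Visit 5, push []

DFS order: [2, 3, 0, 1, 4, 6, 5]


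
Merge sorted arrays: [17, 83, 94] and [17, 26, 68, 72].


Take 17 from A
Take 17 from B
Take 26 from B
Take 68 from B
Take 72 from B

Merged: [17, 17, 26, 68, 72, 83, 94]


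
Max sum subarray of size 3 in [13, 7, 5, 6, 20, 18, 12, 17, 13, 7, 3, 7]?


[0:3]: 25
[1:4]: 18
[2:5]: 31
[3:6]: 44
[4:7]: 50
[5:8]: 47
[6:9]: 42
[7:10]: 37
[8:11]: 23
[9:12]: 17

Max: 50 at [4:7]


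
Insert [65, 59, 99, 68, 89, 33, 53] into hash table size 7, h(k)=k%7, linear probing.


Insert 65: h=2 -> slot 2
Insert 59: h=3 -> slot 3
Insert 99: h=1 -> slot 1
Insert 68: h=5 -> slot 5
Insert 89: h=5, 1 probes -> slot 6
Insert 33: h=5, 2 probes -> slot 0
Insert 53: h=4 -> slot 4

Table: [33, 99, 65, 59, 53, 68, 89]


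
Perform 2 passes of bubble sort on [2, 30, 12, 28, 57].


Initial: [2, 30, 12, 28, 57]
Pass 1: [2, 12, 28, 30, 57] (2 swaps)
Pass 2: [2, 12, 28, 30, 57] (0 swaps)

After 2 passes: [2, 12, 28, 30, 57]


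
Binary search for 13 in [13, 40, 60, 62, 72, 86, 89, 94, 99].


Step 1: lo=0, hi=8, mid=4, val=72
Step 2: lo=0, hi=3, mid=1, val=40
Step 3: lo=0, hi=0, mid=0, val=13

Found at index 0


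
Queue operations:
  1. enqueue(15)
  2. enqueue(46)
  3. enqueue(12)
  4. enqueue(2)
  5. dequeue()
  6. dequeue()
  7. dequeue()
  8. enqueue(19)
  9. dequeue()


enqueue(15) -> [15]
enqueue(46) -> [15, 46]
enqueue(12) -> [15, 46, 12]
enqueue(2) -> [15, 46, 12, 2]
dequeue()->15, [46, 12, 2]
dequeue()->46, [12, 2]
dequeue()->12, [2]
enqueue(19) -> [2, 19]
dequeue()->2, [19]

Final queue: [19]


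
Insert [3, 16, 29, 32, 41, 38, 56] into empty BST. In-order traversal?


Insert 3: root
Insert 16: R from 3
Insert 29: R from 3 -> R from 16
Insert 32: R from 3 -> R from 16 -> R from 29
Insert 41: R from 3 -> R from 16 -> R from 29 -> R from 32
Insert 38: R from 3 -> R from 16 -> R from 29 -> R from 32 -> L from 41
Insert 56: R from 3 -> R from 16 -> R from 29 -> R from 32 -> R from 41

In-order: [3, 16, 29, 32, 38, 41, 56]


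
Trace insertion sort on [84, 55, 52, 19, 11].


Initial: [84, 55, 52, 19, 11]
Insert 55: [55, 84, 52, 19, 11]
Insert 52: [52, 55, 84, 19, 11]
Insert 19: [19, 52, 55, 84, 11]
Insert 11: [11, 19, 52, 55, 84]

Sorted: [11, 19, 52, 55, 84]


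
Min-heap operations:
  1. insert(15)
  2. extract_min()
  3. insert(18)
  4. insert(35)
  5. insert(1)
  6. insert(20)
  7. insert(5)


insert(15) -> [15]
extract_min()->15, []
insert(18) -> [18]
insert(35) -> [18, 35]
insert(1) -> [1, 35, 18]
insert(20) -> [1, 20, 18, 35]
insert(5) -> [1, 5, 18, 35, 20]

Final heap: [1, 5, 18, 35, 20]


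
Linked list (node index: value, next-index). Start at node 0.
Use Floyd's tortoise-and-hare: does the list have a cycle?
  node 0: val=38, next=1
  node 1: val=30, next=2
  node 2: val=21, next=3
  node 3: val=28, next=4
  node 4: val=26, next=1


Floyd's tortoise (slow, +1) and hare (fast, +2):
  init: slow=0, fast=0
  step 1: slow=1, fast=2
  step 2: slow=2, fast=4
  step 3: slow=3, fast=2
  step 4: slow=4, fast=4
  slow == fast at node 4: cycle detected

Cycle: yes


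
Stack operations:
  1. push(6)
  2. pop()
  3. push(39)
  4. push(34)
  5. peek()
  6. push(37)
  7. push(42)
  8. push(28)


push(6) -> [6]
pop()->6, []
push(39) -> [39]
push(34) -> [39, 34]
peek()->34
push(37) -> [39, 34, 37]
push(42) -> [39, 34, 37, 42]
push(28) -> [39, 34, 37, 42, 28]

Final stack: [39, 34, 37, 42, 28]


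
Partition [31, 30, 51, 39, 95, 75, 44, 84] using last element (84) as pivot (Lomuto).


Pivot: 84
  31 <= 84: advance i (no swap)
  30 <= 84: advance i (no swap)
  51 <= 84: advance i (no swap)
  39 <= 84: advance i (no swap)
  75 <= 84: swap -> [31, 30, 51, 39, 75, 95, 44, 84]
  44 <= 84: swap -> [31, 30, 51, 39, 75, 44, 95, 84]
Place pivot at 6: [31, 30, 51, 39, 75, 44, 84, 95]

Partitioned: [31, 30, 51, 39, 75, 44, 84, 95]


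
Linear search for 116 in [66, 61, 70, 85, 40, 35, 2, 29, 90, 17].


i=0: 66!=116
i=1: 61!=116
i=2: 70!=116
i=3: 85!=116
i=4: 40!=116
i=5: 35!=116
i=6: 2!=116
i=7: 29!=116
i=8: 90!=116
i=9: 17!=116

Not found, 10 comps


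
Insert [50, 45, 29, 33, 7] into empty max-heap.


Insert 50: [50]
Insert 45: [50, 45]
Insert 29: [50, 45, 29]
Insert 33: [50, 45, 29, 33]
Insert 7: [50, 45, 29, 33, 7]

Final heap: [50, 45, 29, 33, 7]


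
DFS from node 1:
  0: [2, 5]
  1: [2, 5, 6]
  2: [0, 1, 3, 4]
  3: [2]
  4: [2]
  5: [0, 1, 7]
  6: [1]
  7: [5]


Visit 1, push [6, 5, 2]
Visit 2, push [4, 3, 0]
Visit 0, push [5]
Visit 5, push [7]
Visit 7, push []
Visit 3, push []
Visit 4, push []
Visit 6, push []

DFS order: [1, 2, 0, 5, 7, 3, 4, 6]


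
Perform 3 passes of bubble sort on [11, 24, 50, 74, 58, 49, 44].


Initial: [11, 24, 50, 74, 58, 49, 44]
Pass 1: [11, 24, 50, 58, 49, 44, 74] (3 swaps)
Pass 2: [11, 24, 50, 49, 44, 58, 74] (2 swaps)
Pass 3: [11, 24, 49, 44, 50, 58, 74] (2 swaps)

After 3 passes: [11, 24, 49, 44, 50, 58, 74]


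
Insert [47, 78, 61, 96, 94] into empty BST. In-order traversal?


Insert 47: root
Insert 78: R from 47
Insert 61: R from 47 -> L from 78
Insert 96: R from 47 -> R from 78
Insert 94: R from 47 -> R from 78 -> L from 96

In-order: [47, 61, 78, 94, 96]


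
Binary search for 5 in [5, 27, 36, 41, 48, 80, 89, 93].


Step 1: lo=0, hi=7, mid=3, val=41
Step 2: lo=0, hi=2, mid=1, val=27
Step 3: lo=0, hi=0, mid=0, val=5

Found at index 0


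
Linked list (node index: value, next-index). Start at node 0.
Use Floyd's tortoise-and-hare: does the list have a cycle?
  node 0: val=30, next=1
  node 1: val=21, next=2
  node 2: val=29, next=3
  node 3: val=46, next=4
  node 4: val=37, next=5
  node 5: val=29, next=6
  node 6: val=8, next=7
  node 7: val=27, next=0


Floyd's tortoise (slow, +1) and hare (fast, +2):
  init: slow=0, fast=0
  step 1: slow=1, fast=2
  step 2: slow=2, fast=4
  step 3: slow=3, fast=6
  step 4: slow=4, fast=0
  step 5: slow=5, fast=2
  step 6: slow=6, fast=4
  step 7: slow=7, fast=6
  step 8: slow=0, fast=0
  slow == fast at node 0: cycle detected

Cycle: yes


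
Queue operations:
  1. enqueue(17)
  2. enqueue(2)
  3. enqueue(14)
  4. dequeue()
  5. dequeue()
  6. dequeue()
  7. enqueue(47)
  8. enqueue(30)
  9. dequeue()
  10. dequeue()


enqueue(17) -> [17]
enqueue(2) -> [17, 2]
enqueue(14) -> [17, 2, 14]
dequeue()->17, [2, 14]
dequeue()->2, [14]
dequeue()->14, []
enqueue(47) -> [47]
enqueue(30) -> [47, 30]
dequeue()->47, [30]
dequeue()->30, []

Final queue: []


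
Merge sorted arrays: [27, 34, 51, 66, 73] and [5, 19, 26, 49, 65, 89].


Take 5 from B
Take 19 from B
Take 26 from B
Take 27 from A
Take 34 from A
Take 49 from B
Take 51 from A
Take 65 from B
Take 66 from A
Take 73 from A

Merged: [5, 19, 26, 27, 34, 49, 51, 65, 66, 73, 89]


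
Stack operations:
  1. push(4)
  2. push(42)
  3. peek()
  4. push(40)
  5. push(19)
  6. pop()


push(4) -> [4]
push(42) -> [4, 42]
peek()->42
push(40) -> [4, 42, 40]
push(19) -> [4, 42, 40, 19]
pop()->19, [4, 42, 40]

Final stack: [4, 42, 40]


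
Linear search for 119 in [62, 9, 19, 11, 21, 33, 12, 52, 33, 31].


i=0: 62!=119
i=1: 9!=119
i=2: 19!=119
i=3: 11!=119
i=4: 21!=119
i=5: 33!=119
i=6: 12!=119
i=7: 52!=119
i=8: 33!=119
i=9: 31!=119

Not found, 10 comps


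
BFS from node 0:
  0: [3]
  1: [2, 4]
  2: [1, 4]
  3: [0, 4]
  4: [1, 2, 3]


Visit 0, enqueue [3]
Visit 3, enqueue [4]
Visit 4, enqueue [1, 2]
Visit 1, enqueue []
Visit 2, enqueue []

BFS order: [0, 3, 4, 1, 2]


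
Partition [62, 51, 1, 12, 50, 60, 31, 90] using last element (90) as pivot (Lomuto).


Pivot: 90
  62 <= 90: advance i (no swap)
  51 <= 90: advance i (no swap)
  1 <= 90: advance i (no swap)
  12 <= 90: advance i (no swap)
  50 <= 90: advance i (no swap)
  60 <= 90: advance i (no swap)
  31 <= 90: advance i (no swap)
Place pivot at 7: [62, 51, 1, 12, 50, 60, 31, 90]

Partitioned: [62, 51, 1, 12, 50, 60, 31, 90]


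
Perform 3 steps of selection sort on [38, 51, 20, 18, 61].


Initial: [38, 51, 20, 18, 61]
Step 1: min=18 at 3
  Swap: [18, 51, 20, 38, 61]
Step 2: min=20 at 2
  Swap: [18, 20, 51, 38, 61]
Step 3: min=38 at 3
  Swap: [18, 20, 38, 51, 61]

After 3 steps: [18, 20, 38, 51, 61]


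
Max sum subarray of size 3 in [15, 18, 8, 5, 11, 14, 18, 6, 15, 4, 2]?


[0:3]: 41
[1:4]: 31
[2:5]: 24
[3:6]: 30
[4:7]: 43
[5:8]: 38
[6:9]: 39
[7:10]: 25
[8:11]: 21

Max: 43 at [4:7]


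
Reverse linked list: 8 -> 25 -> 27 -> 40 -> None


Step 1: curr=8, set curr.next=prev(None) | reversed so far: 8
Step 2: curr=25, set curr.next=prev(8) | reversed so far: 25 -> 8
Step 3: curr=27, set curr.next=prev(25) | reversed so far: 27 -> 25 -> 8
Step 4: curr=40, set curr.next=prev(27) | reversed so far: 40 -> 27 -> 25 -> 8

40 -> 27 -> 25 -> 8 -> None


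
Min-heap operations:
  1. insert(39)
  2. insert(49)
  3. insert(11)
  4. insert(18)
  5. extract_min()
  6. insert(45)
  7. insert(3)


insert(39) -> [39]
insert(49) -> [39, 49]
insert(11) -> [11, 49, 39]
insert(18) -> [11, 18, 39, 49]
extract_min()->11, [18, 49, 39]
insert(45) -> [18, 45, 39, 49]
insert(3) -> [3, 18, 39, 49, 45]

Final heap: [3, 18, 39, 49, 45]


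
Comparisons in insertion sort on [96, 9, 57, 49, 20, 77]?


Algorithm: insertion sort
Input: [96, 9, 57, 49, 20, 77]
Sorted: [9, 20, 49, 57, 77, 96]

12


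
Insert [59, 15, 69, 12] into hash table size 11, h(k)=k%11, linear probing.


Insert 59: h=4 -> slot 4
Insert 15: h=4, 1 probes -> slot 5
Insert 69: h=3 -> slot 3
Insert 12: h=1 -> slot 1

Table: [None, 12, None, 69, 59, 15, None, None, None, None, None]


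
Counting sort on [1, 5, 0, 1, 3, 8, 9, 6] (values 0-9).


Input: [1, 5, 0, 1, 3, 8, 9, 6]
Counts: [1, 2, 0, 1, 0, 1, 1, 0, 1, 1]

Sorted: [0, 1, 1, 3, 5, 6, 8, 9]


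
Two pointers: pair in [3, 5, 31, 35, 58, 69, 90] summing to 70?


lo=0(3)+hi=6(90)=93
lo=0(3)+hi=5(69)=72
lo=0(3)+hi=4(58)=61
lo=1(5)+hi=4(58)=63
lo=2(31)+hi=4(58)=89
lo=2(31)+hi=3(35)=66

No pair found


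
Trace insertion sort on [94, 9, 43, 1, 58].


Initial: [94, 9, 43, 1, 58]
Insert 9: [9, 94, 43, 1, 58]
Insert 43: [9, 43, 94, 1, 58]
Insert 1: [1, 9, 43, 94, 58]
Insert 58: [1, 9, 43, 58, 94]

Sorted: [1, 9, 43, 58, 94]


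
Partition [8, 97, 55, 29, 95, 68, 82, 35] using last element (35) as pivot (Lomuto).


Pivot: 35
  8 <= 35: advance i (no swap)
  29 <= 35: swap -> [8, 29, 55, 97, 95, 68, 82, 35]
Place pivot at 2: [8, 29, 35, 97, 95, 68, 82, 55]

Partitioned: [8, 29, 35, 97, 95, 68, 82, 55]


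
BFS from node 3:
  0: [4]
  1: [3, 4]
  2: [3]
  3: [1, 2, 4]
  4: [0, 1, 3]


Visit 3, enqueue [1, 2, 4]
Visit 1, enqueue []
Visit 2, enqueue []
Visit 4, enqueue [0]
Visit 0, enqueue []

BFS order: [3, 1, 2, 4, 0]


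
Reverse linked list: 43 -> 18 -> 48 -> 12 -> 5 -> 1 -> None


Step 1: curr=43, set curr.next=prev(None) | reversed so far: 43
Step 2: curr=18, set curr.next=prev(43) | reversed so far: 18 -> 43
Step 3: curr=48, set curr.next=prev(18) | reversed so far: 48 -> 18 -> 43
Step 4: curr=12, set curr.next=prev(48) | reversed so far: 12 -> 48 -> 18 -> 43
Step 5: curr=5, set curr.next=prev(12) | reversed so far: 5 -> 12 -> 48 -> 18 -> 43
Step 6: curr=1, set curr.next=prev(5) | reversed so far: 1 -> 5 -> 12 -> 48 -> 18 -> 43

1 -> 5 -> 12 -> 48 -> 18 -> 43 -> None


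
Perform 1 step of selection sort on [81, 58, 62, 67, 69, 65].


Initial: [81, 58, 62, 67, 69, 65]
Step 1: min=58 at 1
  Swap: [58, 81, 62, 67, 69, 65]

After 1 step: [58, 81, 62, 67, 69, 65]


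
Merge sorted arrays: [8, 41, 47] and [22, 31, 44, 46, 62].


Take 8 from A
Take 22 from B
Take 31 from B
Take 41 from A
Take 44 from B
Take 46 from B
Take 47 from A

Merged: [8, 22, 31, 41, 44, 46, 47, 62]


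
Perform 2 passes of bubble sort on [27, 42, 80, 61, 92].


Initial: [27, 42, 80, 61, 92]
Pass 1: [27, 42, 61, 80, 92] (1 swaps)
Pass 2: [27, 42, 61, 80, 92] (0 swaps)

After 2 passes: [27, 42, 61, 80, 92]


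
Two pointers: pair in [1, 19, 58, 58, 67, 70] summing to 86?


lo=0(1)+hi=5(70)=71
lo=1(19)+hi=5(70)=89
lo=1(19)+hi=4(67)=86

Yes: 19+67=86


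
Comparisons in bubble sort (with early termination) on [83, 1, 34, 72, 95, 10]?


Algorithm: bubble sort (with early termination)
Input: [83, 1, 34, 72, 95, 10]
Sorted: [1, 10, 34, 72, 83, 95]

15


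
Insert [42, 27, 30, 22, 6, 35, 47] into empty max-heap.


Insert 42: [42]
Insert 27: [42, 27]
Insert 30: [42, 27, 30]
Insert 22: [42, 27, 30, 22]
Insert 6: [42, 27, 30, 22, 6]
Insert 35: [42, 27, 35, 22, 6, 30]
Insert 47: [47, 27, 42, 22, 6, 30, 35]

Final heap: [47, 27, 42, 22, 6, 30, 35]


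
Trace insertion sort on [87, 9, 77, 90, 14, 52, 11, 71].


Initial: [87, 9, 77, 90, 14, 52, 11, 71]
Insert 9: [9, 87, 77, 90, 14, 52, 11, 71]
Insert 77: [9, 77, 87, 90, 14, 52, 11, 71]
Insert 90: [9, 77, 87, 90, 14, 52, 11, 71]
Insert 14: [9, 14, 77, 87, 90, 52, 11, 71]
Insert 52: [9, 14, 52, 77, 87, 90, 11, 71]
Insert 11: [9, 11, 14, 52, 77, 87, 90, 71]
Insert 71: [9, 11, 14, 52, 71, 77, 87, 90]

Sorted: [9, 11, 14, 52, 71, 77, 87, 90]


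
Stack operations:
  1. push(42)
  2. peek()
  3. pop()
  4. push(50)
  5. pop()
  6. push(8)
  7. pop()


push(42) -> [42]
peek()->42
pop()->42, []
push(50) -> [50]
pop()->50, []
push(8) -> [8]
pop()->8, []

Final stack: []


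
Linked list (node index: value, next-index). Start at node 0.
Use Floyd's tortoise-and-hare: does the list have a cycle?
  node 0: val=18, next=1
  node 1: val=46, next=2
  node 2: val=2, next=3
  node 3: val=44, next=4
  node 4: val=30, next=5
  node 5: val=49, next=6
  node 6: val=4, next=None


Floyd's tortoise (slow, +1) and hare (fast, +2):
  init: slow=0, fast=0
  step 1: slow=1, fast=2
  step 2: slow=2, fast=4
  step 3: slow=3, fast=6
  step 4: fast -> None, no cycle

Cycle: no


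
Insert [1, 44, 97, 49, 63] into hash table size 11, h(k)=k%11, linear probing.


Insert 1: h=1 -> slot 1
Insert 44: h=0 -> slot 0
Insert 97: h=9 -> slot 9
Insert 49: h=5 -> slot 5
Insert 63: h=8 -> slot 8

Table: [44, 1, None, None, None, 49, None, None, 63, 97, None]


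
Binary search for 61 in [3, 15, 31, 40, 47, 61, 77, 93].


Step 1: lo=0, hi=7, mid=3, val=40
Step 2: lo=4, hi=7, mid=5, val=61

Found at index 5


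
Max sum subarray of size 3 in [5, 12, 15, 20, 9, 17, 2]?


[0:3]: 32
[1:4]: 47
[2:5]: 44
[3:6]: 46
[4:7]: 28

Max: 47 at [1:4]


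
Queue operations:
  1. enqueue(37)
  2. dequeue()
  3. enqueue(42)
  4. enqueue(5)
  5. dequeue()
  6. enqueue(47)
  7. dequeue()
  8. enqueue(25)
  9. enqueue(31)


enqueue(37) -> [37]
dequeue()->37, []
enqueue(42) -> [42]
enqueue(5) -> [42, 5]
dequeue()->42, [5]
enqueue(47) -> [5, 47]
dequeue()->5, [47]
enqueue(25) -> [47, 25]
enqueue(31) -> [47, 25, 31]

Final queue: [47, 25, 31]


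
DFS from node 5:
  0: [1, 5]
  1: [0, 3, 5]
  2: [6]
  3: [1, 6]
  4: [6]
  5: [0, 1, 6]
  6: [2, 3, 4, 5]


Visit 5, push [6, 1, 0]
Visit 0, push [1]
Visit 1, push [3]
Visit 3, push [6]
Visit 6, push [4, 2]
Visit 2, push []
Visit 4, push []

DFS order: [5, 0, 1, 3, 6, 2, 4]


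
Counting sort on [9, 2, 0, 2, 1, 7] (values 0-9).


Input: [9, 2, 0, 2, 1, 7]
Counts: [1, 1, 2, 0, 0, 0, 0, 1, 0, 1]

Sorted: [0, 1, 2, 2, 7, 9]


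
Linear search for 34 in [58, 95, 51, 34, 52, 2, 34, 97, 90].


i=0: 58!=34
i=1: 95!=34
i=2: 51!=34
i=3: 34==34 found!

Found at 3, 4 comps


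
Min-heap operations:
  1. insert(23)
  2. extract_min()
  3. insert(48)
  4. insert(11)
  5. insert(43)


insert(23) -> [23]
extract_min()->23, []
insert(48) -> [48]
insert(11) -> [11, 48]
insert(43) -> [11, 48, 43]

Final heap: [11, 48, 43]


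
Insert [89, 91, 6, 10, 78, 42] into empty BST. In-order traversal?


Insert 89: root
Insert 91: R from 89
Insert 6: L from 89
Insert 10: L from 89 -> R from 6
Insert 78: L from 89 -> R from 6 -> R from 10
Insert 42: L from 89 -> R from 6 -> R from 10 -> L from 78

In-order: [6, 10, 42, 78, 89, 91]


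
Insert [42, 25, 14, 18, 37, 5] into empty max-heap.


Insert 42: [42]
Insert 25: [42, 25]
Insert 14: [42, 25, 14]
Insert 18: [42, 25, 14, 18]
Insert 37: [42, 37, 14, 18, 25]
Insert 5: [42, 37, 14, 18, 25, 5]

Final heap: [42, 37, 14, 18, 25, 5]


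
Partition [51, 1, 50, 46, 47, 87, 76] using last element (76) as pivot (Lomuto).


Pivot: 76
  51 <= 76: advance i (no swap)
  1 <= 76: advance i (no swap)
  50 <= 76: advance i (no swap)
  46 <= 76: advance i (no swap)
  47 <= 76: advance i (no swap)
Place pivot at 5: [51, 1, 50, 46, 47, 76, 87]

Partitioned: [51, 1, 50, 46, 47, 76, 87]


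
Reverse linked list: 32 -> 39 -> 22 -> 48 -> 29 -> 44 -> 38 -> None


Step 1: curr=32, set curr.next=prev(None) | reversed so far: 32
Step 2: curr=39, set curr.next=prev(32) | reversed so far: 39 -> 32
Step 3: curr=22, set curr.next=prev(39) | reversed so far: 22 -> 39 -> 32
Step 4: curr=48, set curr.next=prev(22) | reversed so far: 48 -> 22 -> 39 -> 32
Step 5: curr=29, set curr.next=prev(48) | reversed so far: 29 -> 48 -> 22 -> 39 -> 32
Step 6: curr=44, set curr.next=prev(29) | reversed so far: 44 -> 29 -> 48 -> 22 -> 39 -> 32
Step 7: curr=38, set curr.next=prev(44) | reversed so far: 38 -> 44 -> 29 -> 48 -> 22 -> 39 -> 32

38 -> 44 -> 29 -> 48 -> 22 -> 39 -> 32 -> None


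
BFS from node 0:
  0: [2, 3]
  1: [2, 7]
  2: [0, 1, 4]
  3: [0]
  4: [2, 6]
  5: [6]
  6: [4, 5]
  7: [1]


Visit 0, enqueue [2, 3]
Visit 2, enqueue [1, 4]
Visit 3, enqueue []
Visit 1, enqueue [7]
Visit 4, enqueue [6]
Visit 7, enqueue []
Visit 6, enqueue [5]
Visit 5, enqueue []

BFS order: [0, 2, 3, 1, 4, 7, 6, 5]


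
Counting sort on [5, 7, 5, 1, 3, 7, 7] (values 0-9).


Input: [5, 7, 5, 1, 3, 7, 7]
Counts: [0, 1, 0, 1, 0, 2, 0, 3, 0, 0]

Sorted: [1, 3, 5, 5, 7, 7, 7]


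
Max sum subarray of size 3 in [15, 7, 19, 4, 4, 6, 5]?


[0:3]: 41
[1:4]: 30
[2:5]: 27
[3:6]: 14
[4:7]: 15

Max: 41 at [0:3]


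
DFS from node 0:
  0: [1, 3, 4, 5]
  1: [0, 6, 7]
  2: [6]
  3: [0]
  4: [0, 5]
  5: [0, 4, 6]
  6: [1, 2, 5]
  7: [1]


Visit 0, push [5, 4, 3, 1]
Visit 1, push [7, 6]
Visit 6, push [5, 2]
Visit 2, push []
Visit 5, push [4]
Visit 4, push []
Visit 7, push []
Visit 3, push []

DFS order: [0, 1, 6, 2, 5, 4, 7, 3]


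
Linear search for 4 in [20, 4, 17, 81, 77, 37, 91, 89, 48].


i=0: 20!=4
i=1: 4==4 found!

Found at 1, 2 comps


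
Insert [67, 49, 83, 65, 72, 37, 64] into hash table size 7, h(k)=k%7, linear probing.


Insert 67: h=4 -> slot 4
Insert 49: h=0 -> slot 0
Insert 83: h=6 -> slot 6
Insert 65: h=2 -> slot 2
Insert 72: h=2, 1 probes -> slot 3
Insert 37: h=2, 3 probes -> slot 5
Insert 64: h=1 -> slot 1

Table: [49, 64, 65, 72, 67, 37, 83]


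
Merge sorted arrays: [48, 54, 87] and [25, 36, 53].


Take 25 from B
Take 36 from B
Take 48 from A
Take 53 from B

Merged: [25, 36, 48, 53, 54, 87]


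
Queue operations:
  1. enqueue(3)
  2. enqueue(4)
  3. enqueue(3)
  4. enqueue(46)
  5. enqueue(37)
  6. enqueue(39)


enqueue(3) -> [3]
enqueue(4) -> [3, 4]
enqueue(3) -> [3, 4, 3]
enqueue(46) -> [3, 4, 3, 46]
enqueue(37) -> [3, 4, 3, 46, 37]
enqueue(39) -> [3, 4, 3, 46, 37, 39]

Final queue: [3, 4, 3, 46, 37, 39]


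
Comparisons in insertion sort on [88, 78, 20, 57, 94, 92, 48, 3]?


Algorithm: insertion sort
Input: [88, 78, 20, 57, 94, 92, 48, 3]
Sorted: [3, 20, 48, 57, 78, 88, 92, 94]

22


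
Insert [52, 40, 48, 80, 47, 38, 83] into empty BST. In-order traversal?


Insert 52: root
Insert 40: L from 52
Insert 48: L from 52 -> R from 40
Insert 80: R from 52
Insert 47: L from 52 -> R from 40 -> L from 48
Insert 38: L from 52 -> L from 40
Insert 83: R from 52 -> R from 80

In-order: [38, 40, 47, 48, 52, 80, 83]


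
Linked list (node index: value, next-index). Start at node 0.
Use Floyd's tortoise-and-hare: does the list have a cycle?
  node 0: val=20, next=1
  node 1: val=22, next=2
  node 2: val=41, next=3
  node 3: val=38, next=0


Floyd's tortoise (slow, +1) and hare (fast, +2):
  init: slow=0, fast=0
  step 1: slow=1, fast=2
  step 2: slow=2, fast=0
  step 3: slow=3, fast=2
  step 4: slow=0, fast=0
  slow == fast at node 0: cycle detected

Cycle: yes


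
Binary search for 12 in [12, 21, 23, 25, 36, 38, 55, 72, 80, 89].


Step 1: lo=0, hi=9, mid=4, val=36
Step 2: lo=0, hi=3, mid=1, val=21
Step 3: lo=0, hi=0, mid=0, val=12

Found at index 0


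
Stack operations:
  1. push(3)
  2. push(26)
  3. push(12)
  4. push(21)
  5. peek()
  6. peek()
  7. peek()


push(3) -> [3]
push(26) -> [3, 26]
push(12) -> [3, 26, 12]
push(21) -> [3, 26, 12, 21]
peek()->21
peek()->21
peek()->21

Final stack: [3, 26, 12, 21]


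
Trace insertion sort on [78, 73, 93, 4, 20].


Initial: [78, 73, 93, 4, 20]
Insert 73: [73, 78, 93, 4, 20]
Insert 93: [73, 78, 93, 4, 20]
Insert 4: [4, 73, 78, 93, 20]
Insert 20: [4, 20, 73, 78, 93]

Sorted: [4, 20, 73, 78, 93]


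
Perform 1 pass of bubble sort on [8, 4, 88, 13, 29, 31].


Initial: [8, 4, 88, 13, 29, 31]
Pass 1: [4, 8, 13, 29, 31, 88] (4 swaps)

After 1 pass: [4, 8, 13, 29, 31, 88]


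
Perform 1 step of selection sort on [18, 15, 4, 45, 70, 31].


Initial: [18, 15, 4, 45, 70, 31]
Step 1: min=4 at 2
  Swap: [4, 15, 18, 45, 70, 31]

After 1 step: [4, 15, 18, 45, 70, 31]


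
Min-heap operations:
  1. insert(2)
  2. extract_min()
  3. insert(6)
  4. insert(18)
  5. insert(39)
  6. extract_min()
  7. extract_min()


insert(2) -> [2]
extract_min()->2, []
insert(6) -> [6]
insert(18) -> [6, 18]
insert(39) -> [6, 18, 39]
extract_min()->6, [18, 39]
extract_min()->18, [39]

Final heap: [39]


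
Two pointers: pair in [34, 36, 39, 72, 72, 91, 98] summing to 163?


lo=0(34)+hi=6(98)=132
lo=1(36)+hi=6(98)=134
lo=2(39)+hi=6(98)=137
lo=3(72)+hi=6(98)=170
lo=3(72)+hi=5(91)=163

Yes: 72+91=163


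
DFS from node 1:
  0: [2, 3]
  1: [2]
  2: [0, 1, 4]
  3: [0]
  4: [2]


Visit 1, push [2]
Visit 2, push [4, 0]
Visit 0, push [3]
Visit 3, push []
Visit 4, push []

DFS order: [1, 2, 0, 3, 4]


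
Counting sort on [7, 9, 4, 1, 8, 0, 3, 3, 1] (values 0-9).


Input: [7, 9, 4, 1, 8, 0, 3, 3, 1]
Counts: [1, 2, 0, 2, 1, 0, 0, 1, 1, 1]

Sorted: [0, 1, 1, 3, 3, 4, 7, 8, 9]


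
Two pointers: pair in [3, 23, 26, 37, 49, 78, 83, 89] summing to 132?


lo=0(3)+hi=7(89)=92
lo=1(23)+hi=7(89)=112
lo=2(26)+hi=7(89)=115
lo=3(37)+hi=7(89)=126
lo=4(49)+hi=7(89)=138
lo=4(49)+hi=6(83)=132

Yes: 49+83=132


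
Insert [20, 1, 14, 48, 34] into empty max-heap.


Insert 20: [20]
Insert 1: [20, 1]
Insert 14: [20, 1, 14]
Insert 48: [48, 20, 14, 1]
Insert 34: [48, 34, 14, 1, 20]

Final heap: [48, 34, 14, 1, 20]


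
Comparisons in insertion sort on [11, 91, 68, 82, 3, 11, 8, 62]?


Algorithm: insertion sort
Input: [11, 91, 68, 82, 3, 11, 8, 62]
Sorted: [3, 8, 11, 11, 62, 68, 82, 91]

23


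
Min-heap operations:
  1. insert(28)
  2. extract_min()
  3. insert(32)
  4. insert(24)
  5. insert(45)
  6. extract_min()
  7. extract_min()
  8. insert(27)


insert(28) -> [28]
extract_min()->28, []
insert(32) -> [32]
insert(24) -> [24, 32]
insert(45) -> [24, 32, 45]
extract_min()->24, [32, 45]
extract_min()->32, [45]
insert(27) -> [27, 45]

Final heap: [27, 45]


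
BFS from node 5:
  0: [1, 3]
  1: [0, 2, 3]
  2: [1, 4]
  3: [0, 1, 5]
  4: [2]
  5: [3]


Visit 5, enqueue [3]
Visit 3, enqueue [0, 1]
Visit 0, enqueue []
Visit 1, enqueue [2]
Visit 2, enqueue [4]
Visit 4, enqueue []

BFS order: [5, 3, 0, 1, 2, 4]


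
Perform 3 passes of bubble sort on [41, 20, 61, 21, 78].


Initial: [41, 20, 61, 21, 78]
Pass 1: [20, 41, 21, 61, 78] (2 swaps)
Pass 2: [20, 21, 41, 61, 78] (1 swaps)
Pass 3: [20, 21, 41, 61, 78] (0 swaps)

After 3 passes: [20, 21, 41, 61, 78]


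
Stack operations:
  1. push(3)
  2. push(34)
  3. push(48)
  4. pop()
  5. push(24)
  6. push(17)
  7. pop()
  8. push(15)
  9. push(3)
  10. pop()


push(3) -> [3]
push(34) -> [3, 34]
push(48) -> [3, 34, 48]
pop()->48, [3, 34]
push(24) -> [3, 34, 24]
push(17) -> [3, 34, 24, 17]
pop()->17, [3, 34, 24]
push(15) -> [3, 34, 24, 15]
push(3) -> [3, 34, 24, 15, 3]
pop()->3, [3, 34, 24, 15]

Final stack: [3, 34, 24, 15]


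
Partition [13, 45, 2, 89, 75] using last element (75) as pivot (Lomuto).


Pivot: 75
  13 <= 75: advance i (no swap)
  45 <= 75: advance i (no swap)
  2 <= 75: advance i (no swap)
Place pivot at 3: [13, 45, 2, 75, 89]

Partitioned: [13, 45, 2, 75, 89]


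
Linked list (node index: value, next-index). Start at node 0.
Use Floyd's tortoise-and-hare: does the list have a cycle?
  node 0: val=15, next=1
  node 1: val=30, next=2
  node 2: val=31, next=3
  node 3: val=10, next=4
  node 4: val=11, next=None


Floyd's tortoise (slow, +1) and hare (fast, +2):
  init: slow=0, fast=0
  step 1: slow=1, fast=2
  step 2: slow=2, fast=4
  step 3: fast -> None, no cycle

Cycle: no


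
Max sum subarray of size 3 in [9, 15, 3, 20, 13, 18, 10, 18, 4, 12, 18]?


[0:3]: 27
[1:4]: 38
[2:5]: 36
[3:6]: 51
[4:7]: 41
[5:8]: 46
[6:9]: 32
[7:10]: 34
[8:11]: 34

Max: 51 at [3:6]


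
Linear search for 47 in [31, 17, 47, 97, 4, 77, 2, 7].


i=0: 31!=47
i=1: 17!=47
i=2: 47==47 found!

Found at 2, 3 comps


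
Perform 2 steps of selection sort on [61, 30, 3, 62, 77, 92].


Initial: [61, 30, 3, 62, 77, 92]
Step 1: min=3 at 2
  Swap: [3, 30, 61, 62, 77, 92]
Step 2: min=30 at 1
  Swap: [3, 30, 61, 62, 77, 92]

After 2 steps: [3, 30, 61, 62, 77, 92]


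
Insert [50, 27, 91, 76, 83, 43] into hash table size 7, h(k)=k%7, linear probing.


Insert 50: h=1 -> slot 1
Insert 27: h=6 -> slot 6
Insert 91: h=0 -> slot 0
Insert 76: h=6, 3 probes -> slot 2
Insert 83: h=6, 4 probes -> slot 3
Insert 43: h=1, 3 probes -> slot 4

Table: [91, 50, 76, 83, 43, None, 27]


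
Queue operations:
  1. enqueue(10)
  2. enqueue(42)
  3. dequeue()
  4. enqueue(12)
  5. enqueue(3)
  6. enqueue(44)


enqueue(10) -> [10]
enqueue(42) -> [10, 42]
dequeue()->10, [42]
enqueue(12) -> [42, 12]
enqueue(3) -> [42, 12, 3]
enqueue(44) -> [42, 12, 3, 44]

Final queue: [42, 12, 3, 44]


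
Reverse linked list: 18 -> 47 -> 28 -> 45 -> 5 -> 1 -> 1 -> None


Step 1: curr=18, set curr.next=prev(None) | reversed so far: 18
Step 2: curr=47, set curr.next=prev(18) | reversed so far: 47 -> 18
Step 3: curr=28, set curr.next=prev(47) | reversed so far: 28 -> 47 -> 18
Step 4: curr=45, set curr.next=prev(28) | reversed so far: 45 -> 28 -> 47 -> 18
Step 5: curr=5, set curr.next=prev(45) | reversed so far: 5 -> 45 -> 28 -> 47 -> 18
Step 6: curr=1, set curr.next=prev(5) | reversed so far: 1 -> 5 -> 45 -> 28 -> 47 -> 18
Step 7: curr=1, set curr.next=prev(1) | reversed so far: 1 -> 1 -> 5 -> 45 -> 28 -> 47 -> 18

1 -> 1 -> 5 -> 45 -> 28 -> 47 -> 18 -> None


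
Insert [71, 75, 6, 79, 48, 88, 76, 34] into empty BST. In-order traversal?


Insert 71: root
Insert 75: R from 71
Insert 6: L from 71
Insert 79: R from 71 -> R from 75
Insert 48: L from 71 -> R from 6
Insert 88: R from 71 -> R from 75 -> R from 79
Insert 76: R from 71 -> R from 75 -> L from 79
Insert 34: L from 71 -> R from 6 -> L from 48

In-order: [6, 34, 48, 71, 75, 76, 79, 88]


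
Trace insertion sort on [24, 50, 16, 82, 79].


Initial: [24, 50, 16, 82, 79]
Insert 50: [24, 50, 16, 82, 79]
Insert 16: [16, 24, 50, 82, 79]
Insert 82: [16, 24, 50, 82, 79]
Insert 79: [16, 24, 50, 79, 82]

Sorted: [16, 24, 50, 79, 82]


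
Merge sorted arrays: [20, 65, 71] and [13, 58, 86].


Take 13 from B
Take 20 from A
Take 58 from B
Take 65 from A
Take 71 from A

Merged: [13, 20, 58, 65, 71, 86]


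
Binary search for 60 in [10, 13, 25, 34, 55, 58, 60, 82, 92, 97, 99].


Step 1: lo=0, hi=10, mid=5, val=58
Step 2: lo=6, hi=10, mid=8, val=92
Step 3: lo=6, hi=7, mid=6, val=60

Found at index 6


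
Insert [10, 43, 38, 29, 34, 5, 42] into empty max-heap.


Insert 10: [10]
Insert 43: [43, 10]
Insert 38: [43, 10, 38]
Insert 29: [43, 29, 38, 10]
Insert 34: [43, 34, 38, 10, 29]
Insert 5: [43, 34, 38, 10, 29, 5]
Insert 42: [43, 34, 42, 10, 29, 5, 38]

Final heap: [43, 34, 42, 10, 29, 5, 38]


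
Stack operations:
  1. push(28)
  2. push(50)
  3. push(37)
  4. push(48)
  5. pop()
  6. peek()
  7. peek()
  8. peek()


push(28) -> [28]
push(50) -> [28, 50]
push(37) -> [28, 50, 37]
push(48) -> [28, 50, 37, 48]
pop()->48, [28, 50, 37]
peek()->37
peek()->37
peek()->37

Final stack: [28, 50, 37]


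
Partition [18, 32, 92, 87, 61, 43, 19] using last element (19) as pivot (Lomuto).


Pivot: 19
  18 <= 19: advance i (no swap)
Place pivot at 1: [18, 19, 92, 87, 61, 43, 32]

Partitioned: [18, 19, 92, 87, 61, 43, 32]


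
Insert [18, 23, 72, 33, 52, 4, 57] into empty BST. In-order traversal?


Insert 18: root
Insert 23: R from 18
Insert 72: R from 18 -> R from 23
Insert 33: R from 18 -> R from 23 -> L from 72
Insert 52: R from 18 -> R from 23 -> L from 72 -> R from 33
Insert 4: L from 18
Insert 57: R from 18 -> R from 23 -> L from 72 -> R from 33 -> R from 52

In-order: [4, 18, 23, 33, 52, 57, 72]


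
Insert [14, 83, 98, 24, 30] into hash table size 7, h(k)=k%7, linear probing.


Insert 14: h=0 -> slot 0
Insert 83: h=6 -> slot 6
Insert 98: h=0, 1 probes -> slot 1
Insert 24: h=3 -> slot 3
Insert 30: h=2 -> slot 2

Table: [14, 98, 30, 24, None, None, 83]


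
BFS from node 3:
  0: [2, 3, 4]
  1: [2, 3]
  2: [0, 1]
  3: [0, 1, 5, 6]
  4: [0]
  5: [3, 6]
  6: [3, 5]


Visit 3, enqueue [0, 1, 5, 6]
Visit 0, enqueue [2, 4]
Visit 1, enqueue []
Visit 5, enqueue []
Visit 6, enqueue []
Visit 2, enqueue []
Visit 4, enqueue []

BFS order: [3, 0, 1, 5, 6, 2, 4]


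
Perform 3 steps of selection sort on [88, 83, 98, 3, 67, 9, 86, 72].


Initial: [88, 83, 98, 3, 67, 9, 86, 72]
Step 1: min=3 at 3
  Swap: [3, 83, 98, 88, 67, 9, 86, 72]
Step 2: min=9 at 5
  Swap: [3, 9, 98, 88, 67, 83, 86, 72]
Step 3: min=67 at 4
  Swap: [3, 9, 67, 88, 98, 83, 86, 72]

After 3 steps: [3, 9, 67, 88, 98, 83, 86, 72]


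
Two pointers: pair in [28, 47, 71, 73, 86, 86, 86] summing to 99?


lo=0(28)+hi=6(86)=114
lo=0(28)+hi=5(86)=114
lo=0(28)+hi=4(86)=114
lo=0(28)+hi=3(73)=101
lo=0(28)+hi=2(71)=99

Yes: 28+71=99


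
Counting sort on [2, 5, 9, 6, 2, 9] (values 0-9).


Input: [2, 5, 9, 6, 2, 9]
Counts: [0, 0, 2, 0, 0, 1, 1, 0, 0, 2]

Sorted: [2, 2, 5, 6, 9, 9]


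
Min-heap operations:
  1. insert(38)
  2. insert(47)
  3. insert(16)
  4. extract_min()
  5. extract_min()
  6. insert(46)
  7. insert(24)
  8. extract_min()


insert(38) -> [38]
insert(47) -> [38, 47]
insert(16) -> [16, 47, 38]
extract_min()->16, [38, 47]
extract_min()->38, [47]
insert(46) -> [46, 47]
insert(24) -> [24, 47, 46]
extract_min()->24, [46, 47]

Final heap: [46, 47]
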